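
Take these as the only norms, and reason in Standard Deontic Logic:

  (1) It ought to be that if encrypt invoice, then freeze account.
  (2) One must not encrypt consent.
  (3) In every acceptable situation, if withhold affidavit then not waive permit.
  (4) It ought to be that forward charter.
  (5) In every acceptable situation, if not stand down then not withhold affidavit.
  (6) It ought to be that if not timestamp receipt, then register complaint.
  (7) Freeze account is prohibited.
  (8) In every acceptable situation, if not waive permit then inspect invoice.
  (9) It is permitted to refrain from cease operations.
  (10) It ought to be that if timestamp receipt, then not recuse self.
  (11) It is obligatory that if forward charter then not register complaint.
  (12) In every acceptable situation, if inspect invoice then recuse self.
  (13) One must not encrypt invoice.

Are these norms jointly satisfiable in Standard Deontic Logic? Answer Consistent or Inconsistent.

Consistent

Premise 1 is O(encrypt_invoice → freeze_account), but O(encrypt_invoice) is not derivable from the premises, so it does not yield O(freeze_account).
So O(freeze_account) is not derivable, and the apparent clash with O(¬freeze_account) does not arise.
A world satisfying every obligation exists (e.g. cease_operations=false, encrypt_consent=false, encrypt_invoice=false, forward_charter=true, freeze_account=false, inspect_invoice=false, recuse_self=false, register_complaint=false, stand_down=false, timestamp_receipt=true, waive_permit=true, withhold_affidavit=false); no atom is both obligatory and forbidden, so the set is consistent.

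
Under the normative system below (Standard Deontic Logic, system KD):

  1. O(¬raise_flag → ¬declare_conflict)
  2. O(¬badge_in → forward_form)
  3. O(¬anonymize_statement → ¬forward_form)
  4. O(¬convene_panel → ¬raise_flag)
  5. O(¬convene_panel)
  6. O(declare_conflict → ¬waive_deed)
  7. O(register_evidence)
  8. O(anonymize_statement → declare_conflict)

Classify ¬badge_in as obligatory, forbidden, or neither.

Premise 5 gives O(¬convene_panel).
With premise 4, O(¬convene_panel → ¬raise_flag), the K-axiom yields O(¬raise_flag).
Premise 1 is O(¬raise_flag → ¬declare_conflict); since O(¬raise_flag), deontic closure gives O(¬declare_conflict).
Premise 8 is O(anonymize_statement → declare_conflict); contrapositively O(¬declare_conflict → ¬anonymize_statement). Since O(¬declare_conflict) holds, K gives O(¬anonymize_statement).
Premise 3 is O(¬anonymize_statement → ¬forward_form); since O(¬anonymize_statement), deontic closure gives O(¬forward_form).
Premise 2 is O(¬badge_in → forward_form); contrapositively O(¬forward_form → badge_in). Since O(¬forward_form) holds, K gives O(badge_in).
Premises 6, 7 do not contribute to this derivation.
Thus O(badge_in), which is F(¬badge_in): ¬badge_in is forbidden.

Forbidden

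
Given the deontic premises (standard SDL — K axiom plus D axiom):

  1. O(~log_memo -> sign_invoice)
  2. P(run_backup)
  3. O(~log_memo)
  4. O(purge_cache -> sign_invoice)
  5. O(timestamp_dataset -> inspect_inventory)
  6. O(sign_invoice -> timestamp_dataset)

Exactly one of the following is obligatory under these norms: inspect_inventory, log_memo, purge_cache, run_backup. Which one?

Premise 3 gives O(~log_memo).
From O(~log_memo) and premise 1, O(~log_memo -> sign_invoice), we obtain O(sign_invoice).
Applying K to premise 6 (O(sign_invoice -> timestamp_dataset)) and O(sign_invoice) yields O(timestamp_dataset).
From O(timestamp_dataset) and premise 5, O(timestamp_dataset -> inspect_inventory), we obtain O(inspect_inventory).
So O(inspect_inventory) holds — inspect_inventory is obligatory. None of the other listed options is made obligatory by any chain of premises.

inspect_inventory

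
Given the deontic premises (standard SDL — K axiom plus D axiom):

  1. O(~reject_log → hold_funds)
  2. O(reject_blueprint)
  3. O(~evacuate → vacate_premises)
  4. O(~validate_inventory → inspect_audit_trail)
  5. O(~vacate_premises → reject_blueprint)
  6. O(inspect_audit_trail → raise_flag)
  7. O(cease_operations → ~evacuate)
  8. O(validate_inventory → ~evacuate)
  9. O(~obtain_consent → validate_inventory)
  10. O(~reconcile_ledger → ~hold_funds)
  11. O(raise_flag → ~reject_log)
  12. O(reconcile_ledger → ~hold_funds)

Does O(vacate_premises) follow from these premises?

By case analysis on ~reconcile_ledger: premise 10 gives O(~reconcile_ledger → ~hold_funds) and premise 12 gives O(reconcile_ledger → ~hold_funds), so O(~hold_funds) either way.
Premise 1, O(~reject_log → hold_funds), contraposes to O(~hold_funds → reject_log); with O(~hold_funds) we get O(reject_log).
Premise 11 is O(raise_flag → ~reject_log); contrapositively O(reject_log → ~raise_flag). Since O(reject_log) holds, K gives O(~raise_flag).
The contrapositive of premise 6 (O(inspect_audit_trail → raise_flag)) is O(~raise_flag → ~inspect_audit_trail), and O(~raise_flag) is already established, so O(~inspect_audit_trail).
The contrapositive of premise 4 (O(~validate_inventory → inspect_audit_trail)) is O(~inspect_audit_trail → validate_inventory), and O(~inspect_audit_trail) is already established, so O(validate_inventory).
Applying K to premise 8 (O(validate_inventory → ~evacuate)) and O(validate_inventory) yields O(~evacuate).
From O(~evacuate) and premise 3, O(~evacuate → vacate_premises), we obtain O(vacate_premises).
Premises 2, 5, 7, 9 do not contribute to this derivation.
So O(vacate_premises) follows.

Yes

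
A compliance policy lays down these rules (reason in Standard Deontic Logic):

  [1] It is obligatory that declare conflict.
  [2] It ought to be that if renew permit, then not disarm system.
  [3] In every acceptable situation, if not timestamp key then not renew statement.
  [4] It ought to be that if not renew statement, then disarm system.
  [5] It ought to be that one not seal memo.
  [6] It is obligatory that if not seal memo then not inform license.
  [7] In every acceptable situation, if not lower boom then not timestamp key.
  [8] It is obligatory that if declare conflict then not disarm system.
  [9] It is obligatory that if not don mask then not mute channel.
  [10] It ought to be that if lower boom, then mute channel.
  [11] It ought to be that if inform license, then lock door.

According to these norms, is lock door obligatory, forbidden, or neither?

Premise 11 is O(inform_license → lock_door), but O(inform_license) is not derivable from the premises, so it does not yield O(lock_door).
No premise or chain of K-axiom applications forces O(lock_door), and none forces O(¬lock_door). So lock_door is neither obligatory nor forbidden under these norms.

Neither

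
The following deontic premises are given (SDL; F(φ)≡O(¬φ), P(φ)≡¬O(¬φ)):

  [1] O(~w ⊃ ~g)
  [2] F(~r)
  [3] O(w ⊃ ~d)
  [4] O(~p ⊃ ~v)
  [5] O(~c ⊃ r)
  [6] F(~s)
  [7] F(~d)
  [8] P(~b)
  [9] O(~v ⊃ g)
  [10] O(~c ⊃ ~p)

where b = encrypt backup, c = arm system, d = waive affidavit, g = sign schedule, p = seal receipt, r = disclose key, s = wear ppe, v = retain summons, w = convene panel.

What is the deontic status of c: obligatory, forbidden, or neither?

Premise 7, F(~d), is equivalent to O(d).
The contrapositive of premise 3 (O(w ⊃ ~d)) is O(d ⊃ ~w), and O(d) is already established, so O(~w).
With premise 1, O(~w ⊃ ~g), the K-axiom yields O(~g).
Premise 9 is O(~v ⊃ g); contrapositively O(~g ⊃ v). Since O(~g) holds, K gives O(v).
Premise 4 is O(~p ⊃ ~v); contrapositively O(v ⊃ p). Since O(v) holds, K gives O(p).
Premise 10, O(~c ⊃ ~p), contraposes to O(p ⊃ c); with O(p) we get O(c).
Premises 2, 5, 6, 8 do not contribute to this derivation.
Hence c is obligatory.

Obligatory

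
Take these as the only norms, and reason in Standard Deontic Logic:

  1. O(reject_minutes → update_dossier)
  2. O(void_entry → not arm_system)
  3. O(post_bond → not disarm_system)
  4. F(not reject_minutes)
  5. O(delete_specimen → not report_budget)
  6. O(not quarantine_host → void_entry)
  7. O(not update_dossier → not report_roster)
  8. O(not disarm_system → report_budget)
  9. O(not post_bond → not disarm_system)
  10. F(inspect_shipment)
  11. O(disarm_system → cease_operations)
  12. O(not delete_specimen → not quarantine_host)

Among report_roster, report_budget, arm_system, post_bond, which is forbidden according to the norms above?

Premises 3 and 9 are O(post_bond → not disarm_system) and O(not post_bond → not disarm_system); every ideal world satisfies post_bond or not post_bond, so in either case not disarm_system holds — hence O(not disarm_system).
With premise 8, O(not disarm_system → report_budget), the K-axiom yields O(report_budget).
The contrapositive of premise 5 (O(delete_specimen → not report_budget)) is O(report_budget → not delete_specimen), and O(report_budget) is already established, so O(not delete_specimen).
Applying K to premise 12 (O(not delete_specimen → not quarantine_host)) and O(not delete_specimen) yields O(not quarantine_host).
Premise 6 is O(not quarantine_host → void_entry); since O(not quarantine_host), deontic closure gives O(void_entry).
With premise 2, O(void_entry → not arm_system), the K-axiom yields O(not arm_system).
So O(not arm_system) holds, i.e. arm_system is forbidden. None of the other listed options is forbidden under the premises.

arm_system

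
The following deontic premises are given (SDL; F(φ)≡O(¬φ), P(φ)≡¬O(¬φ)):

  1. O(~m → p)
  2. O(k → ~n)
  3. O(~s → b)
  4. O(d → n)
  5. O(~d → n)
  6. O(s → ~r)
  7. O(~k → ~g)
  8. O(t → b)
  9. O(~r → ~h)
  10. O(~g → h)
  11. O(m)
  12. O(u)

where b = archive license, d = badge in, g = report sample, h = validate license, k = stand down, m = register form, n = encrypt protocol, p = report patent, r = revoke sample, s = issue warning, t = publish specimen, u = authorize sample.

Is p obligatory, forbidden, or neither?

Neither

Premise 1 is O(~m → p), but O(~m) is not derivable from the premises, so it does not yield O(p).
No premise or chain of K-axiom applications forces O(p), and none forces O(~p). So p is neither obligatory nor forbidden under these norms.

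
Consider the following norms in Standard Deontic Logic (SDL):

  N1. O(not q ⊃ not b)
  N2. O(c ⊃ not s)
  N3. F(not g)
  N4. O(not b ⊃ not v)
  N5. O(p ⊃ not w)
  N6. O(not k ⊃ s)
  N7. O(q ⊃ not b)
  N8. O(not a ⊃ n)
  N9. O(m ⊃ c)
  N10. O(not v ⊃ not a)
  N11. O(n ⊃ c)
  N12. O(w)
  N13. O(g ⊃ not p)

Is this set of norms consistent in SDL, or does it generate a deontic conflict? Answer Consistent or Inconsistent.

Consistent

Premise 5 is O(p ⊃ not w), but O(p) is not derivable from the premises, so it does not yield O(not w).
So O(not w) is not derivable, and the apparent clash with O(w) does not arise.
A world satisfying every obligation exists (e.g. a=false, b=false, c=true, g=true, k=true, m=false, n=true, p=false, q=false, s=false, v=false, w=true); no atom is both obligatory and forbidden, so the set is consistent.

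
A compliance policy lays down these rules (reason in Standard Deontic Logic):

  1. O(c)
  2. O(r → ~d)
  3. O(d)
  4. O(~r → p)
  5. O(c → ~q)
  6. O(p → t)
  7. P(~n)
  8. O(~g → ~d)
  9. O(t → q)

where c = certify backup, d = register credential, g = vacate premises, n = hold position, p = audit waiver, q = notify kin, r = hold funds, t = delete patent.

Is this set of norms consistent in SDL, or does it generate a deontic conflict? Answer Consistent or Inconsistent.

From premise 1 we have O(c).
From O(c) and premise 5, O(c → ~q), we obtain O(~q).
Premise 9, O(t → q), contraposes to O(~q → ~t); with O(~q) we get O(~t).
Premise 6 is O(p → t); contrapositively O(~t → ~p). Since O(~t) holds, K gives O(~p).
Premise 4, O(~r → p), contraposes to O(~p → r); with O(~p) we get O(r).
From O(r) and premise 2, O(r → ~d), we obtain O(~d).
But premise 3 directly asserts O(d).
We now have both O(~d) and O(d) — d is simultaneously obligatory and forbidden, violating the D-axiom.

Inconsistent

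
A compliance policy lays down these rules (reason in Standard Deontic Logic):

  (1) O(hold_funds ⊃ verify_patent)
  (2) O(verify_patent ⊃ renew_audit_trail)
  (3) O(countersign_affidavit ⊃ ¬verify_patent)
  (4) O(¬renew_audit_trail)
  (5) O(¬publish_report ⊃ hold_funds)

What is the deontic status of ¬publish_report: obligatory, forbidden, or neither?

From premise 4 we have O(¬renew_audit_trail).
The contrapositive of premise 2 (O(verify_patent ⊃ renew_audit_trail)) is O(¬renew_audit_trail ⊃ ¬verify_patent), and O(¬renew_audit_trail) is already established, so O(¬verify_patent).
Premise 1, O(hold_funds ⊃ verify_patent), contraposes to O(¬verify_patent ⊃ ¬hold_funds); with O(¬verify_patent) we get O(¬hold_funds).
Premise 5, O(¬publish_report ⊃ hold_funds), contraposes to O(¬hold_funds ⊃ publish_report); with O(¬hold_funds) we get O(publish_report).
Premise 3 does not contribute to this derivation.
Thus O(publish_report), which is F(¬publish_report): ¬publish_report is forbidden.

Forbidden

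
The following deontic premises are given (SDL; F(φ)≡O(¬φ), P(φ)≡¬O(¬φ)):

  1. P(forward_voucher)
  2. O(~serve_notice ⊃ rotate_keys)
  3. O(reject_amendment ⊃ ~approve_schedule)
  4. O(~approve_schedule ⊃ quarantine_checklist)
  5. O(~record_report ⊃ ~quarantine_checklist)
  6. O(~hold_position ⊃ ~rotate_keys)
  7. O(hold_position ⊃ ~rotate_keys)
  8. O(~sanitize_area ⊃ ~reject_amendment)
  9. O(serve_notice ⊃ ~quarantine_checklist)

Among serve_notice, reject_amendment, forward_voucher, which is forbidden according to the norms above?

Premises 6 and 7 cover both cases: O(~hold_position ⊃ ~rotate_keys) and O(hold_position ⊃ ~rotate_keys). Since ~hold_position ∨ hold_position is a tautology, O(~rotate_keys) follows.
Premise 2, O(~serve_notice ⊃ rotate_keys), contraposes to O(~rotate_keys ⊃ serve_notice); with O(~rotate_keys) we get O(serve_notice).
Applying K to premise 9 (O(serve_notice ⊃ ~quarantine_checklist)) and O(serve_notice) yields O(~quarantine_checklist).
The contrapositive of premise 4 (O(~approve_schedule ⊃ quarantine_checklist)) is O(~quarantine_checklist ⊃ approve_schedule), and O(~quarantine_checklist) is already established, so O(approve_schedule).
Premise 3 is O(reject_amendment ⊃ ~approve_schedule); contrapositively O(approve_schedule ⊃ ~reject_amendment). Since O(approve_schedule) holds, K gives O(~reject_amendment).
So O(~reject_amendment) holds, i.e. reject_amendment is forbidden. None of the other listed options is forbidden under the premises.

reject_amendment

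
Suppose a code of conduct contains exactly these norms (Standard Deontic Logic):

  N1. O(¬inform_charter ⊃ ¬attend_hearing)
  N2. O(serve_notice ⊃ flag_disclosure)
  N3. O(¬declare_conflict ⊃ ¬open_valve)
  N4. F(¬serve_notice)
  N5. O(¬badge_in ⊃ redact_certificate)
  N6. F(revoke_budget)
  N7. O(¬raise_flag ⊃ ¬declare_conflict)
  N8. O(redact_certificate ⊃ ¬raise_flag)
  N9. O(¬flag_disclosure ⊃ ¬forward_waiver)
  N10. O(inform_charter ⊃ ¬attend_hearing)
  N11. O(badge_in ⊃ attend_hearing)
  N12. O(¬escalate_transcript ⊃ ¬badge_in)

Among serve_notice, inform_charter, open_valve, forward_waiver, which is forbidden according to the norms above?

open_valve

By case analysis on ¬inform_charter: premise 1 gives O(¬inform_charter ⊃ ¬attend_hearing) and premise 10 gives O(inform_charter ⊃ ¬attend_hearing), so O(¬attend_hearing) either way.
Premise 11 is O(badge_in ⊃ attend_hearing); contrapositively O(¬attend_hearing ⊃ ¬badge_in). Since O(¬attend_hearing) holds, K gives O(¬badge_in).
Applying K to premise 5 (O(¬badge_in ⊃ redact_certificate)) and O(¬badge_in) yields O(redact_certificate).
Premise 8 is O(redact_certificate ⊃ ¬raise_flag); since O(redact_certificate), deontic closure gives O(¬raise_flag).
From O(¬raise_flag) and premise 7, O(¬raise_flag ⊃ ¬declare_conflict), we obtain O(¬declare_conflict).
From O(¬declare_conflict) and premise 3, O(¬declare_conflict ⊃ ¬open_valve), we obtain O(¬open_valve).
So O(¬open_valve) holds, i.e. open_valve is forbidden. None of the other listed options is forbidden under the premises.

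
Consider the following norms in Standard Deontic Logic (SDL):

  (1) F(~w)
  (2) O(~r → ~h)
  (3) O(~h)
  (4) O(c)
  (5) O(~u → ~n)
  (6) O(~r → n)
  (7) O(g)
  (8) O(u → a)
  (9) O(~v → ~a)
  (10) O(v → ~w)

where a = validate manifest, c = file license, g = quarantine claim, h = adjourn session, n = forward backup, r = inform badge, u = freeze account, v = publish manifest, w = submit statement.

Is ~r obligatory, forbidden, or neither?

Forbidden

Premise 1, F(~w), is equivalent to O(w).
Premise 10 is O(v → ~w); contrapositively O(w → ~v). Since O(w) holds, K gives O(~v).
With premise 9, O(~v → ~a), the K-axiom yields O(~a).
The contrapositive of premise 8 (O(u → a)) is O(~a → ~u), and O(~a) is already established, so O(~u).
Applying K to premise 5 (O(~u → ~n)) and O(~u) yields O(~n).
Premise 6 is O(~r → n); contrapositively O(~n → r). Since O(~n) holds, K gives O(r).
Premises 2, 3, 4, 7 do not contribute to this derivation.
Thus O(r), which is F(~r): ~r is forbidden.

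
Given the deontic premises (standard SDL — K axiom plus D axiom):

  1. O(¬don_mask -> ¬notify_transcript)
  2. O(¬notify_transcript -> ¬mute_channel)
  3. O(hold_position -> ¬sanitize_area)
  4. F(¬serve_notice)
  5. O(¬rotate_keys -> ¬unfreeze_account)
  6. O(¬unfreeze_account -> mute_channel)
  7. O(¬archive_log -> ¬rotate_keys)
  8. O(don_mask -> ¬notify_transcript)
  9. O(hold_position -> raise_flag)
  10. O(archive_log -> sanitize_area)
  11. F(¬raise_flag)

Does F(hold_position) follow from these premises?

By case analysis on don_mask: premise 8 gives O(don_mask -> ¬notify_transcript) and premise 1 gives O(¬don_mask -> ¬notify_transcript), so O(¬notify_transcript) either way.
Applying K to premise 2 (O(¬notify_transcript -> ¬mute_channel)) and O(¬notify_transcript) yields O(¬mute_channel).
Premise 6, O(¬unfreeze_account -> mute_channel), contraposes to O(¬mute_channel -> unfreeze_account); with O(¬mute_channel) we get O(unfreeze_account).
The contrapositive of premise 5 (O(¬rotate_keys -> ¬unfreeze_account)) is O(unfreeze_account -> rotate_keys), and O(unfreeze_account) is already established, so O(rotate_keys).
Premise 7 is O(¬archive_log -> ¬rotate_keys); contrapositively O(rotate_keys -> archive_log). Since O(rotate_keys) holds, K gives O(archive_log).
From O(archive_log) and premise 10, O(archive_log -> sanitize_area), we obtain O(sanitize_area).
Premise 3, O(hold_position -> ¬sanitize_area), contraposes to O(sanitize_area -> ¬hold_position); with O(sanitize_area) we get O(¬hold_position).
Premises 4, 9, 11 do not contribute to this derivation.
So O(¬hold_position) holds, i.e. F(hold_position). The claim follows.

Yes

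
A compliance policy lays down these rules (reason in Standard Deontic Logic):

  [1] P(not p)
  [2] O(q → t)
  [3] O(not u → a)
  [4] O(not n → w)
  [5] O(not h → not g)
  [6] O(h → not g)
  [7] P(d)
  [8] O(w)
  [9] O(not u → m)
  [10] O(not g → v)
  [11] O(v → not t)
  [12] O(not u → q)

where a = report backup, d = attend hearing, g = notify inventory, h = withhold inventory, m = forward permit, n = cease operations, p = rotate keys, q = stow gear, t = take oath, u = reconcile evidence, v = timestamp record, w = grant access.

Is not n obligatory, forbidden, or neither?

Premise 4 is O(not n → w); even if O(w) held, inferring O(not n) would be affirming the consequent — invalid.
No premise or chain of K-axiom applications forces O(not n), and none forces O(n). So not n is neither obligatory nor forbidden under these norms.

Neither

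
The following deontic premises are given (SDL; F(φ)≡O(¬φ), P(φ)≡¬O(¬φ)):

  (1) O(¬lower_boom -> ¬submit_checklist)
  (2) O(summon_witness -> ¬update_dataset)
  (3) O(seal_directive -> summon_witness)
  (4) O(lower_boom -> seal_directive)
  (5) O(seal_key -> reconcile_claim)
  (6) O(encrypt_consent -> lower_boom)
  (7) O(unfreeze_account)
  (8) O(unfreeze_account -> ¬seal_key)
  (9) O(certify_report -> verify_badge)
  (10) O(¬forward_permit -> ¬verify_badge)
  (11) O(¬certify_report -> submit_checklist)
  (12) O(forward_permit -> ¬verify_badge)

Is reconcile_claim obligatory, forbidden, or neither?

Premise 5 is O(seal_key -> reconcile_claim), but O(seal_key) is not derivable from the premises, so it does not yield O(reconcile_claim).
No premise or chain of K-axiom applications forces O(reconcile_claim), and none forces O(¬reconcile_claim). So reconcile_claim is neither obligatory nor forbidden under these norms.

Neither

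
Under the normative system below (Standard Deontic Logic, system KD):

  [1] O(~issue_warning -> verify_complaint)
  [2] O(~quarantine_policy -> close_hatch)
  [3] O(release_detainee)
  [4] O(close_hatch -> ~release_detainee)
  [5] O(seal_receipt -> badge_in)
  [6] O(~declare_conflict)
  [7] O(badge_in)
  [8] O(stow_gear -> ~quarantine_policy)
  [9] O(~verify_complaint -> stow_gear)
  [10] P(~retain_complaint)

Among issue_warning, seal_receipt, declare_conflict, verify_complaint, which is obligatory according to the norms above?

verify_complaint

From premise 3 we have O(release_detainee).
The contrapositive of premise 4 (O(close_hatch -> ~release_detainee)) is O(release_detainee -> ~close_hatch), and O(release_detainee) is already established, so O(~close_hatch).
The contrapositive of premise 2 (O(~quarantine_policy -> close_hatch)) is O(~close_hatch -> quarantine_policy), and O(~close_hatch) is already established, so O(quarantine_policy).
Premise 8 is O(stow_gear -> ~quarantine_policy); contrapositively O(quarantine_policy -> ~stow_gear). Since O(quarantine_policy) holds, K gives O(~stow_gear).
Premise 9 is O(~verify_complaint -> stow_gear); contrapositively O(~stow_gear -> verify_complaint). Since O(~stow_gear) holds, K gives O(verify_complaint).
So O(verify_complaint) holds — verify_complaint is obligatory. None of the other listed options is made obligatory by any chain of premises.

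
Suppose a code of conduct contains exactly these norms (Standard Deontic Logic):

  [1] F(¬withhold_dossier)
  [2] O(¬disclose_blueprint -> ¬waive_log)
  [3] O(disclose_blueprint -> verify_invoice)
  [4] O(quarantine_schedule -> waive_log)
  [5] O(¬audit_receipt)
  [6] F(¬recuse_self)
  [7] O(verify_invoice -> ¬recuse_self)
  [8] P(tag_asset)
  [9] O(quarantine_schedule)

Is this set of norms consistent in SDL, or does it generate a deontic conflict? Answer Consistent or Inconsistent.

Inconsistent

From premise 9 we have O(quarantine_schedule).
With premise 4, O(quarantine_schedule -> waive_log), the K-axiom yields O(waive_log).
The contrapositive of premise 2 (O(¬disclose_blueprint -> ¬waive_log)) is O(waive_log -> disclose_blueprint), and O(waive_log) is already established, so O(disclose_blueprint).
Applying K to premise 3 (O(disclose_blueprint -> verify_invoice)) and O(disclose_blueprint) yields O(verify_invoice).
From O(verify_invoice) and premise 7, O(verify_invoice -> ¬recuse_self), we obtain O(¬recuse_self).
However, F(¬recuse_self) at premise 6 amounts to O(recuse_self).
We now have both O(¬recuse_self) and O(recuse_self) — recuse_self is simultaneously obligatory and forbidden, violating the D-axiom.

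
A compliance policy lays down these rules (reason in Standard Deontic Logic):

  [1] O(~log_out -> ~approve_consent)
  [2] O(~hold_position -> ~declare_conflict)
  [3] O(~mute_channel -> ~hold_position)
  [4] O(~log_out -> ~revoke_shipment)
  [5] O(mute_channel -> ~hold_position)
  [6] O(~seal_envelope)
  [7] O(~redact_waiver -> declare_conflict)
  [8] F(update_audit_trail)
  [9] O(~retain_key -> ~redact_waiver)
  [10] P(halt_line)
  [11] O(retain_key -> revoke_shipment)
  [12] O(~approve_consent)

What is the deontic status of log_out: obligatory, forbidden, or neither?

Premises 5 and 3 are O(mute_channel -> ~hold_position) and O(~mute_channel -> ~hold_position); every ideal world satisfies mute_channel or ~mute_channel, so in either case ~hold_position holds — hence O(~hold_position).
Premise 2 is O(~hold_position -> ~declare_conflict); since O(~hold_position), deontic closure gives O(~declare_conflict).
Premise 7, O(~redact_waiver -> declare_conflict), contraposes to O(~declare_conflict -> redact_waiver); with O(~declare_conflict) we get O(redact_waiver).
The contrapositive of premise 9 (O(~retain_key -> ~redact_waiver)) is O(redact_waiver -> retain_key), and O(redact_waiver) is already established, so O(retain_key).
Premise 11 is O(retain_key -> revoke_shipment); since O(retain_key), deontic closure gives O(revoke_shipment).
Premise 4, O(~log_out -> ~revoke_shipment), contraposes to O(revoke_shipment -> log_out); with O(revoke_shipment) we get O(log_out).
Premises 1, 6, 8, 10, 12 do not contribute to this derivation.
Hence log_out is obligatory.

Obligatory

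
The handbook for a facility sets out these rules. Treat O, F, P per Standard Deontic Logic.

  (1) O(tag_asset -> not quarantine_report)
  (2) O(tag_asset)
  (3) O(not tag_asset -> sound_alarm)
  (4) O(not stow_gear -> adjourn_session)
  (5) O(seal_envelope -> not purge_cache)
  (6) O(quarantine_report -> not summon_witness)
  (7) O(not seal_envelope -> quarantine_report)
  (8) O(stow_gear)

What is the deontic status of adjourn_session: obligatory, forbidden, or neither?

Neither

Premise 4 is O(not stow_gear -> adjourn_session), but O(not stow_gear) is not derivable from the premises, so it does not yield O(adjourn_session).
No premise or chain of K-axiom applications forces O(adjourn_session), and none forces O(not adjourn_session). So adjourn_session is neither obligatory nor forbidden under these norms.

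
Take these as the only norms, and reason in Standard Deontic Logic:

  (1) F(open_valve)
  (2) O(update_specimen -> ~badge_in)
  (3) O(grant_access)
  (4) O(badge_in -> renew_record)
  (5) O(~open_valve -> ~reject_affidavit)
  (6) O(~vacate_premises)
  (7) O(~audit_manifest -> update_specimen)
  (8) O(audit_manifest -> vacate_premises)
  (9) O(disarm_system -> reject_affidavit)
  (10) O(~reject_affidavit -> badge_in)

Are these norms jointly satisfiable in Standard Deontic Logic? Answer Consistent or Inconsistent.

From premise 6 we have O(~vacate_premises).
The contrapositive of premise 8 (O(audit_manifest -> vacate_premises)) is O(~vacate_premises -> ~audit_manifest), and O(~vacate_premises) is already established, so O(~audit_manifest).
Premise 7 is O(~audit_manifest -> update_specimen); since O(~audit_manifest), deontic closure gives O(update_specimen).
Applying K to premise 2 (O(update_specimen -> ~badge_in)) and O(update_specimen) yields O(~badge_in).
The contrapositive of premise 10 (O(~reject_affidavit -> badge_in)) is O(~badge_in -> reject_affidavit), and O(~badge_in) is already established, so O(reject_affidavit).
Premise 5 is O(~open_valve -> ~reject_affidavit); contrapositively O(reject_affidavit -> open_valve). Since O(reject_affidavit) holds, K gives O(open_valve).
But premise 1, F(open_valve), means O(~open_valve).
We now have both O(open_valve) and O(~open_valve) — open_valve is simultaneously obligatory and forbidden, violating the D-axiom.

Inconsistent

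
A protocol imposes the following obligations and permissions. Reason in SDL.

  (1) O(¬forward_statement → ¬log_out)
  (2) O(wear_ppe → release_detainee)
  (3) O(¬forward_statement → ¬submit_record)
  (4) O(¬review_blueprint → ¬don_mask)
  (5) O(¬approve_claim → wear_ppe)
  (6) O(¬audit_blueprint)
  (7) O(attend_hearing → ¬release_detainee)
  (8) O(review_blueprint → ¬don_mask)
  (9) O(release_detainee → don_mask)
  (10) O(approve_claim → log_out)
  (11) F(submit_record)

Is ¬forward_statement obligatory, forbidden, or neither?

Forbidden

Premises 4 and 8 cover both cases: O(¬review_blueprint → ¬don_mask) and O(review_blueprint → ¬don_mask). Since ¬review_blueprint ∨ review_blueprint is a tautology, O(¬don_mask) follows.
Premise 9 is O(release_detainee → don_mask); contrapositively O(¬don_mask → ¬release_detainee). Since O(¬don_mask) holds, K gives O(¬release_detainee).
The contrapositive of premise 2 (O(wear_ppe → release_detainee)) is O(¬release_detainee → ¬wear_ppe), and O(¬release_detainee) is already established, so O(¬wear_ppe).
Premise 5, O(¬approve_claim → wear_ppe), contraposes to O(¬wear_ppe → approve_claim); with O(¬wear_ppe) we get O(approve_claim).
Applying K to premise 10 (O(approve_claim → log_out)) and O(approve_claim) yields O(log_out).
Premise 1 is O(¬forward_statement → ¬log_out); contrapositively O(log_out → forward_statement). Since O(log_out) holds, K gives O(forward_statement).
Premises 3, 6, 7, 11 do not contribute to this derivation.
Thus O(forward_statement), which is F(¬forward_statement): ¬forward_statement is forbidden.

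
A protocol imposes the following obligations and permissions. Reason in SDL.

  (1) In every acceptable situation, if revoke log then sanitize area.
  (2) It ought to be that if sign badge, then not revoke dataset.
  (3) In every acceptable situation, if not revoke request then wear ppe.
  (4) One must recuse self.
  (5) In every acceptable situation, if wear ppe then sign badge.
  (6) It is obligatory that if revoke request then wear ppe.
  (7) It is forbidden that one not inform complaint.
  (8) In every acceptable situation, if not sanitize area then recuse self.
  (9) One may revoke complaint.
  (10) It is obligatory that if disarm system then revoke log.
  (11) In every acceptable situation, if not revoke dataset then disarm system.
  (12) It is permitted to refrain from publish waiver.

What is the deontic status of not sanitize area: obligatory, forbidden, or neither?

Premises 3 and 6 are O(¬revoke_request → wear_ppe) and O(revoke_request → wear_ppe); every ideal world satisfies ¬revoke_request or revoke_request, so in either case wear_ppe holds — hence O(wear_ppe).
Applying K to premise 5 (O(wear_ppe → sign_badge)) and O(wear_ppe) yields O(sign_badge).
With premise 2, O(sign_badge → ¬revoke_dataset), the K-axiom yields O(¬revoke_dataset).
Applying K to premise 11 (O(¬revoke_dataset → disarm_system)) and O(¬revoke_dataset) yields O(disarm_system).
From O(disarm_system) and premise 10, O(disarm_system → revoke_log), we obtain O(revoke_log).
From O(revoke_log) and premise 1, O(revoke_log → sanitize_area), we obtain O(sanitize_area).
Premises 4, 7, 8, 9, 12 do not contribute to this derivation.
Thus O(sanitize_area), which is F(¬sanitize_area): ¬sanitize_area is forbidden.

Forbidden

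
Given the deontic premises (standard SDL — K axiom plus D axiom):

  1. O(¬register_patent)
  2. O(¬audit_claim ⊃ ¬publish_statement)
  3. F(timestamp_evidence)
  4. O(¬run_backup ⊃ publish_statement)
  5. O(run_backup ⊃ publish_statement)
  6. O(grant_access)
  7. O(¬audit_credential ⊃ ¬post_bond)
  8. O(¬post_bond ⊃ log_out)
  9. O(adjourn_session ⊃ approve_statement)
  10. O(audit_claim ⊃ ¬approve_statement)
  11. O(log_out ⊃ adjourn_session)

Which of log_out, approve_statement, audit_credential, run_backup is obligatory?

audit_credential

Premises 4 and 5 are O(¬run_backup ⊃ publish_statement) and O(run_backup ⊃ publish_statement); every ideal world satisfies ¬run_backup or run_backup, so in either case publish_statement holds — hence O(publish_statement).
Premise 2 is O(¬audit_claim ⊃ ¬publish_statement); contrapositively O(publish_statement ⊃ audit_claim). Since O(publish_statement) holds, K gives O(audit_claim).
From O(audit_claim) and premise 10, O(audit_claim ⊃ ¬approve_statement), we obtain O(¬approve_statement).
Premise 9 is O(adjourn_session ⊃ approve_statement); contrapositively O(¬approve_statement ⊃ ¬adjourn_session). Since O(¬approve_statement) holds, K gives O(¬adjourn_session).
Premise 11 is O(log_out ⊃ adjourn_session); contrapositively O(¬adjourn_session ⊃ ¬log_out). Since O(¬adjourn_session) holds, K gives O(¬log_out).
The contrapositive of premise 8 (O(¬post_bond ⊃ log_out)) is O(¬log_out ⊃ post_bond), and O(¬log_out) is already established, so O(post_bond).
The contrapositive of premise 7 (O(¬audit_credential ⊃ ¬post_bond)) is O(post_bond ⊃ audit_credential), and O(post_bond) is already established, so O(audit_credential).
So O(audit_credential) holds — audit_credential is obligatory. None of the other listed options is made obligatory by any chain of premises.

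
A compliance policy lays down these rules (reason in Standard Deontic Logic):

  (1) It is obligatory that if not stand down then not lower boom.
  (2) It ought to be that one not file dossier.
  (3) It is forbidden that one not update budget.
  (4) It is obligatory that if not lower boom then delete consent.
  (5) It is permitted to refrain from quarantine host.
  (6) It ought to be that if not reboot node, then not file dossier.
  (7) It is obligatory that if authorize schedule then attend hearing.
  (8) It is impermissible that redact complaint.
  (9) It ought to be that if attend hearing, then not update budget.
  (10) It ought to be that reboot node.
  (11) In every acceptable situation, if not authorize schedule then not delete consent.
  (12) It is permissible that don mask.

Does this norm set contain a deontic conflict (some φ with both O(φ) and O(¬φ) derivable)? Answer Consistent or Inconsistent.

Premise 6 is O(¬reboot_node → ¬file_dossier); even if O(¬file_dossier) held, inferring O(¬reboot_node) would be affirming the consequent — invalid.
So O(¬reboot_node) is not derivable, and the apparent clash with O(reboot_node) does not arise.
A world satisfying every obligation exists (e.g. attend_hearing=false, authorize_schedule=false, delete_consent=false, don_mask=false, file_dossier=false, lower_boom=true, quarantine_host=false, reboot_node=true, redact_complaint=false, stand_down=true, update_budget=true); no atom is both obligatory and forbidden, so the set is consistent.

Consistent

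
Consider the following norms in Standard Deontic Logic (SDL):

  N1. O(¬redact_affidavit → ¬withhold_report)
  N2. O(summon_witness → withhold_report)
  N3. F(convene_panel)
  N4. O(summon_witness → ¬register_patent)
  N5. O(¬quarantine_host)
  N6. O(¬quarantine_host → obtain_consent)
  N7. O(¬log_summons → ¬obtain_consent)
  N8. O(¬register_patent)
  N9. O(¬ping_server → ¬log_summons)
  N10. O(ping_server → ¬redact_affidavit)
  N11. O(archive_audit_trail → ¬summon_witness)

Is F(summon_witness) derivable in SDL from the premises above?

Premise 5 gives O(¬quarantine_host).
Applying K to premise 6 (O(¬quarantine_host → obtain_consent)) and O(¬quarantine_host) yields O(obtain_consent).
Premise 7, O(¬log_summons → ¬obtain_consent), contraposes to O(obtain_consent → log_summons); with O(obtain_consent) we get O(log_summons).
Premise 9 is O(¬ping_server → ¬log_summons); contrapositively O(log_summons → ping_server). Since O(log_summons) holds, K gives O(ping_server).
Applying K to premise 10 (O(ping_server → ¬redact_affidavit)) and O(ping_server) yields O(¬redact_affidavit).
Applying K to premise 1 (O(¬redact_affidavit → ¬withhold_report)) and O(¬redact_affidavit) yields O(¬withhold_report).
The contrapositive of premise 2 (O(summon_witness → withhold_report)) is O(¬withhold_report → ¬summon_witness), and O(¬withhold_report) is already established, so O(¬summon_witness).
Premises 3, 4, 8, 11 do not contribute to this derivation.
So O(¬summon_witness) holds, i.e. F(summon_witness). The claim follows.

Yes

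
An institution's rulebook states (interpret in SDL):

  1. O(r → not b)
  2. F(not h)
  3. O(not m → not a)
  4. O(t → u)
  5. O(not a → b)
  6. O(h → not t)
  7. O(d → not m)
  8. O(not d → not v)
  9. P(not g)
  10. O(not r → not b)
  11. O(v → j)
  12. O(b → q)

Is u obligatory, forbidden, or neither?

Premise 4 is O(t → u), but O(t) is not derivable from the premises, so it does not yield O(u).
No premise or chain of K-axiom applications forces O(u), and none forces O(not u). So u is neither obligatory nor forbidden under these norms.

Neither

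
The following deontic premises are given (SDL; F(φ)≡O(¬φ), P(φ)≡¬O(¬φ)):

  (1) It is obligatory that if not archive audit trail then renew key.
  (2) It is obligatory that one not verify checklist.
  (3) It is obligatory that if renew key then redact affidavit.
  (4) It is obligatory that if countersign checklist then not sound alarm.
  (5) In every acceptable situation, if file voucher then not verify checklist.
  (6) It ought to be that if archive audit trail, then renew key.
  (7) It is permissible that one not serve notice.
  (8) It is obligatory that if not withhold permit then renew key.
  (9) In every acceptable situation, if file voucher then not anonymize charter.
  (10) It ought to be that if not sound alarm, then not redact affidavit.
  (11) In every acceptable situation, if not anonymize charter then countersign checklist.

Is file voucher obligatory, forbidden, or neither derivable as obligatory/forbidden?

Forbidden

Premises 6 and 1 are O(archive_audit_trail → renew_key) and O(¬archive_audit_trail → renew_key); every ideal world satisfies archive_audit_trail or ¬archive_audit_trail, so in either case renew_key holds — hence O(renew_key).
From O(renew_key) and premise 3, O(renew_key → redact_affidavit), we obtain O(redact_affidavit).
The contrapositive of premise 10 (O(¬sound_alarm → ¬redact_affidavit)) is O(redact_affidavit → sound_alarm), and O(redact_affidavit) is already established, so O(sound_alarm).
Premise 4, O(countersign_checklist → ¬sound_alarm), contraposes to O(sound_alarm → ¬countersign_checklist); with O(sound_alarm) we get O(¬countersign_checklist).
Premise 11 is O(¬anonymize_charter → countersign_checklist); contrapositively O(¬countersign_checklist → anonymize_charter). Since O(¬countersign_checklist) holds, K gives O(anonymize_charter).
The contrapositive of premise 9 (O(file_voucher → ¬anonymize_charter)) is O(anonymize_charter → ¬file_voucher), and O(anonymize_charter) is already established, so O(¬file_voucher).
Premises 2, 5, 7, 8 do not contribute to this derivation.
Thus O(¬file_voucher), which is F(file_voucher): file_voucher is forbidden.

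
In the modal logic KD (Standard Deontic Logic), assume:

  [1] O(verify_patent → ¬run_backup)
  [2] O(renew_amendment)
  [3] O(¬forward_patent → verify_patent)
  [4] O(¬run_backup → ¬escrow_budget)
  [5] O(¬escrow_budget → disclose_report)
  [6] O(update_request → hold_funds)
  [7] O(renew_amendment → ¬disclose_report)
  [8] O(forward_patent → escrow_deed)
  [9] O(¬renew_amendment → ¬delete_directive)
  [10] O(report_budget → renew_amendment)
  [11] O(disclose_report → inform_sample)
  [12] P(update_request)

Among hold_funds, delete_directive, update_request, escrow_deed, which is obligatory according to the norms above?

Premise 2 states O(renew_amendment) outright.
Applying K to premise 7 (O(renew_amendment → ¬disclose_report)) and O(renew_amendment) yields O(¬disclose_report).
Premise 5 is O(¬escrow_budget → disclose_report); contrapositively O(¬disclose_report → escrow_budget). Since O(¬disclose_report) holds, K gives O(escrow_budget).
Premise 4 is O(¬run_backup → ¬escrow_budget); contrapositively O(escrow_budget → run_backup). Since O(escrow_budget) holds, K gives O(run_backup).
Premise 1, O(verify_patent → ¬run_backup), contraposes to O(run_backup → ¬verify_patent); with O(run_backup) we get O(¬verify_patent).
Premise 3, O(¬forward_patent → verify_patent), contraposes to O(¬verify_patent → forward_patent); with O(¬verify_patent) we get O(forward_patent).
Applying K to premise 8 (O(forward_patent → escrow_deed)) and O(forward_patent) yields O(escrow_deed).
So O(escrow_deed) holds — escrow_deed is obligatory. None of the other listed options is made obligatory by any chain of premises.

escrow_deed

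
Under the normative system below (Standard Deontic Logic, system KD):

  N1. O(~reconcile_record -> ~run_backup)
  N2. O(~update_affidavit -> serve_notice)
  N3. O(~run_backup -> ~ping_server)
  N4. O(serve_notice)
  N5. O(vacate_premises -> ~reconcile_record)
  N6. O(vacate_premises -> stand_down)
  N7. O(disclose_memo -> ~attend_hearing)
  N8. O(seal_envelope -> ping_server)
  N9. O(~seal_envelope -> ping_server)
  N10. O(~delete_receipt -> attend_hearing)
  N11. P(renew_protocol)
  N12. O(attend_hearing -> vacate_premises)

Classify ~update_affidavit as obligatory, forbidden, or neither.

Neither

Premise 2 is O(~update_affidavit -> serve_notice); even if O(serve_notice) held, inferring O(~update_affidavit) would be affirming the consequent — invalid.
No premise or chain of K-axiom applications forces O(~update_affidavit), and none forces O(update_affidavit). So ~update_affidavit is neither obligatory nor forbidden under these norms.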